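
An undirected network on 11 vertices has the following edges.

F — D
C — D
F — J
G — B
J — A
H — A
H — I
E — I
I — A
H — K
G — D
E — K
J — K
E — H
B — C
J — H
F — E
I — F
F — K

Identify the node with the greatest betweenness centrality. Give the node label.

Unnormalized betweenness of each node: A:1/3, B:1/2, C:4, D:43/2, E:19/12, F:25, G:4, H:2, I:17/4, J:17/4, K:19/12.
F has the largest value, 25, making it the main broker — the node through which the most shortest paths run.

F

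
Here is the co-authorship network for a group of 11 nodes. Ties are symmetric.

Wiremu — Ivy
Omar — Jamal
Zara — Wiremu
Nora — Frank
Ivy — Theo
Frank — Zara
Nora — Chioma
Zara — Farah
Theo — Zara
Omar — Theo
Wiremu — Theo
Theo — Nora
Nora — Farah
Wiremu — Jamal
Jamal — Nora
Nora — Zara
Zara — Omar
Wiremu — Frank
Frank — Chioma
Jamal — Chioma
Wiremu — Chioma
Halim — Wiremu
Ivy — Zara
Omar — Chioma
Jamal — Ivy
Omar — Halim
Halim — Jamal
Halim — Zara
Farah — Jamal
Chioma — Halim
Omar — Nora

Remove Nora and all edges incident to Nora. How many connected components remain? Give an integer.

1

Nora's neighbors (Chioma, Farah, Frank, Jamal, Omar, Theo, and Zara) remain reachable from one another through other ties, so the rest of the network stays in one piece.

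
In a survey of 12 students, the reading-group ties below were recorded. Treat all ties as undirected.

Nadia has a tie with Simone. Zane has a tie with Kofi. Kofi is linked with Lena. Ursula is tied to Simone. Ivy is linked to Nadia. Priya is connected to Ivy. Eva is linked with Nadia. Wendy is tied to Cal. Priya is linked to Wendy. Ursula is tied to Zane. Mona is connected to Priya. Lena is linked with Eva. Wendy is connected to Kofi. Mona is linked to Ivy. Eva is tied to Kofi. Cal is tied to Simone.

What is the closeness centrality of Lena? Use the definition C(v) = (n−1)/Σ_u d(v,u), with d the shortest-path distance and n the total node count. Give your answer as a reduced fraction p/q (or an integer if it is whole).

Distances from Lena: Cal:3, Eva:1, Ivy:3, Kofi:1, Mona:4, Nadia:2, Priya:3, Simone:3, Ursula:3, Wendy:2, Zane:2. Sum = 27.
n = 12, so closeness = 11/27.

11/27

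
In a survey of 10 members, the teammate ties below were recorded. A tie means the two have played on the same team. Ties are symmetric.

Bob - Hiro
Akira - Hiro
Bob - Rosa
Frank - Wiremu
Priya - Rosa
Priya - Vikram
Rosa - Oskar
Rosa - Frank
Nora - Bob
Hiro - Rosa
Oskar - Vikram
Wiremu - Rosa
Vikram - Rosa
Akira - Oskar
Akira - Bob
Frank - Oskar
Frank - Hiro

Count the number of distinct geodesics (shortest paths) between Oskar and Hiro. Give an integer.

The shortest distance is 2. The length-2 paths are: Oskar–Akira–Hiro; Oskar–Rosa–Hiro; Oskar–Frank–Hiro.
That gives 3 distinct shortest paths.

3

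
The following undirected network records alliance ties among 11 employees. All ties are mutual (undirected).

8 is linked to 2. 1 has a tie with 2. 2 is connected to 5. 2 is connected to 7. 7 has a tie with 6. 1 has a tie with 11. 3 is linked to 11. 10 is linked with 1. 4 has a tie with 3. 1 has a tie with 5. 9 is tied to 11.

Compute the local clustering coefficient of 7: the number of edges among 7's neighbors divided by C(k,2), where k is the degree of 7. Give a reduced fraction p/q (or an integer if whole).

7's neighbors: 2 and 6 (k = 2).
Possible neighbor pairs: C(2,2) = 1. Edges among them: none → e = 0.
Clustering(7) = 0/1.

0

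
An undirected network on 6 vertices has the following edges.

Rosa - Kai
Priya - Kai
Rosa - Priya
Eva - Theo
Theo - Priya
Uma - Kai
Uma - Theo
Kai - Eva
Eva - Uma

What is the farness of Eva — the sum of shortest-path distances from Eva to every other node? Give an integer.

7

Distances from Eva: Kai:1, Priya:2, Rosa:2, Theo:1, Uma:1.
Sum = 1 + 2 + 2 + 1 + 1 = 7.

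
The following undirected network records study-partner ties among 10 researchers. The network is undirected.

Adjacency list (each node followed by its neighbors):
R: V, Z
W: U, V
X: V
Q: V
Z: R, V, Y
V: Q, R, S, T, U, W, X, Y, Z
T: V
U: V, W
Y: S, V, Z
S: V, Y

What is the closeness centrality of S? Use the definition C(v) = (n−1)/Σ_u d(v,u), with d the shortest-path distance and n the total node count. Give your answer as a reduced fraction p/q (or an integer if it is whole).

Distances from S: Q:2, R:2, T:2, U:2, V:1, W:2, X:2, Y:1, Z:2. Sum = 16.
n = 10, so closeness = 9/16.

9/16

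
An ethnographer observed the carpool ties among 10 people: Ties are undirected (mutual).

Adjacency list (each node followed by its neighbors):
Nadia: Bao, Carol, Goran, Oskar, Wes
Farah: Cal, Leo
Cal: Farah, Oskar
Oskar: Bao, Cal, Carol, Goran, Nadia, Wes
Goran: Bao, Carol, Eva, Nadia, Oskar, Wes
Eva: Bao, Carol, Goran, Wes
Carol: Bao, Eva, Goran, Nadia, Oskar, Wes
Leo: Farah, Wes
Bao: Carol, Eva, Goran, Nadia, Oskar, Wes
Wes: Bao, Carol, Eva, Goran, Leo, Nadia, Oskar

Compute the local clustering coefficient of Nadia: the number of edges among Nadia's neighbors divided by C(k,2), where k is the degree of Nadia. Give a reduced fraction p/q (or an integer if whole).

Nadia's neighbors: Bao, Carol, Goran, Oskar, and Wes (k = 5).
Possible neighbor pairs: C(5,2) = 10. Edges among them: Bao–Carol, Bao–Goran, Bao–Oskar, Bao–Wes, Carol–Goran, Carol–Oskar, Carol–Wes, Goran–Oskar, Goran–Wes, Oskar–Wes → e = 10.
Clustering(Nadia) = 10/10 = 1.

1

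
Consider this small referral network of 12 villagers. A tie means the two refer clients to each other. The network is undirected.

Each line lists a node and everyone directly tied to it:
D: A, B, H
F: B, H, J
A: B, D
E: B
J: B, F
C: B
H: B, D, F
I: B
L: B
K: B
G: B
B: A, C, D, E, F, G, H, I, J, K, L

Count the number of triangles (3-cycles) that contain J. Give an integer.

1

J's neighbors: B and F.
Neighbor pairs that are themselves tied: J–B–F. Each forms one triangle with J, for 1 in total.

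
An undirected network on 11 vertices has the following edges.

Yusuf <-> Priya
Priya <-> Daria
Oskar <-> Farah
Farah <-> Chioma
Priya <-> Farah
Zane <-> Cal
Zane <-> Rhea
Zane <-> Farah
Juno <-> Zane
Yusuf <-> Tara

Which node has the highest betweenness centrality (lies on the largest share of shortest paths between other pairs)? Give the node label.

Farah

Unnormalized betweenness of each node: Cal:0, Chioma:0, Daria:0, Farah:33, Juno:0, Oskar:0, Priya:23, Rhea:0, Tara:0, Yusuf:9, Zane:24.
Farah has the largest value, 33, making it the main broker — the node through which the most shortest paths run.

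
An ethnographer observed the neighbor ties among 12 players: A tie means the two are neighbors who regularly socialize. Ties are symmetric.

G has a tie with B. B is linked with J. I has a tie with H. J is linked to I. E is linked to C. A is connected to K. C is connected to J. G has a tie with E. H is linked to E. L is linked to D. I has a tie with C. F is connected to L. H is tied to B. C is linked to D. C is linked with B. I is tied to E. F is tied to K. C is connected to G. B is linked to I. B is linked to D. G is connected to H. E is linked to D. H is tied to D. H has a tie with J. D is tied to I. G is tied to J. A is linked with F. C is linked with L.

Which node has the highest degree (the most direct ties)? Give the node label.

Degrees — A:2, B:6, C:7, D:6, E:5, F:3, G:5, H:6, I:6, J:5, K:2, L:3.
The maximum is 7, attained only by C.

C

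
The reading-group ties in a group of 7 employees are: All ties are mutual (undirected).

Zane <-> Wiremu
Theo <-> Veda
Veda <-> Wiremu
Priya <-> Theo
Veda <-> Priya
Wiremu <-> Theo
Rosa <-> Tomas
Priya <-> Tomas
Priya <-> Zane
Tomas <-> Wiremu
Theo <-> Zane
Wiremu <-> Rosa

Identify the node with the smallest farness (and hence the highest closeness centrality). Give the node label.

Wiremu

Farness (sum of distances to all others) for each node — Priya:8, Rosa:10, Theo:8, Tomas:9, Veda:9, Wiremu:7, Zane:9.
The smallest farness is 7, for Wiremu, so Wiremu has the highest closeness.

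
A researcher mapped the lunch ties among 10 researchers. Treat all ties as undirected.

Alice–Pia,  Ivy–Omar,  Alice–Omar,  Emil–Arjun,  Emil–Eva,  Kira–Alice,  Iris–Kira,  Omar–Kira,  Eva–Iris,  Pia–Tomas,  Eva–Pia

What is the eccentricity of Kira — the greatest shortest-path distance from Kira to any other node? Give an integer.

4

Distances from Kira: Alice:1, Arjun:4, Emil:3, Eva:2, Iris:1, Ivy:2, Omar:1, Pia:2, Tomas:3.
The largest is 4 (to Arjun), so the eccentricity of Kira is 4.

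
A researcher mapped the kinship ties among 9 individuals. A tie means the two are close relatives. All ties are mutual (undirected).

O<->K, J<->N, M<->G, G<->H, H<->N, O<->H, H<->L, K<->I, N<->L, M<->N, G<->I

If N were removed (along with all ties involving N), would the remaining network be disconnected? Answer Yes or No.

Yes

Removing N leaves {G, H, I, K, L, M, and O} with no path to {J}, so the network splits into 2 components. N is a cut vertex.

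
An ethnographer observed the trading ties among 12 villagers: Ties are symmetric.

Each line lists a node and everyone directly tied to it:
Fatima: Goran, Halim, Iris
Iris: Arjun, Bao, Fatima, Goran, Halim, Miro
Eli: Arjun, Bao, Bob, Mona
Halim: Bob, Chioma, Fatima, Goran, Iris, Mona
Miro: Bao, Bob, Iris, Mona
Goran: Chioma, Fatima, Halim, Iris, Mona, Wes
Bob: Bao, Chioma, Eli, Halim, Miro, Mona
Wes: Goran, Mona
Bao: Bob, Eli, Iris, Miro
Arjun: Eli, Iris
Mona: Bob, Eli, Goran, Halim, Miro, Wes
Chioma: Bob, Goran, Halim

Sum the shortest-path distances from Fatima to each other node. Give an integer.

20

Distances from Fatima: Arjun:2, Bao:2, Bob:2, Chioma:2, Eli:3, Goran:1, Halim:1, Iris:1, Miro:2, Mona:2, Wes:2.
Sum = 2 + 2 + 2 + 2 + 3 + 1 + 1 + 1 + 2 + 2 + 2 = 20.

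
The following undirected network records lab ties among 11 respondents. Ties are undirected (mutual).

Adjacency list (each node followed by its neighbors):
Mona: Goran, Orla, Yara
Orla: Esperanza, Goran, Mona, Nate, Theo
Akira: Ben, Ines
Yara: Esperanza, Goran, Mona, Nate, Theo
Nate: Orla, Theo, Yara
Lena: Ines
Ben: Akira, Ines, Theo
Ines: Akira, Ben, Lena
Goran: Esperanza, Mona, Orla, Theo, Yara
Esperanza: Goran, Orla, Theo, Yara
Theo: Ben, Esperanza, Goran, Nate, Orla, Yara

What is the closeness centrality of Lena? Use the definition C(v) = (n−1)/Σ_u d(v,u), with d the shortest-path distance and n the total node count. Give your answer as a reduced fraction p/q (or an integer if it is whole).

10/33

Distances from Lena: Akira:2, Ben:2, Esperanza:4, Goran:4, Ines:1, Mona:5, Nate:4, Orla:4, Theo:3, Yara:4. Sum = 33.
n = 11, so closeness = 10/33.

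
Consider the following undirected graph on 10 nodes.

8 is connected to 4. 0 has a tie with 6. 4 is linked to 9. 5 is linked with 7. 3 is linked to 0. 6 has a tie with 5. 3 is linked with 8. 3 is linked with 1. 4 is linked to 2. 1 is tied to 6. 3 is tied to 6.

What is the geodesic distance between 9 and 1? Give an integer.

4

One shortest route is 9 – 4 – 8 – 3 – 1, which uses 4 edges, and at distance 3 from 9 we only reach {3}, which does not include 1. So d(9,1) = 4.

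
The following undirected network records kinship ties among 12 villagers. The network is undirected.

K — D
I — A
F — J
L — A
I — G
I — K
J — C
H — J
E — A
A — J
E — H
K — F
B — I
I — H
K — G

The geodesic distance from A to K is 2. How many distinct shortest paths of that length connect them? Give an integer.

The shortest distance is 2, and the only length-2 path is A–I–K. So there is exactly 1 shortest path.

1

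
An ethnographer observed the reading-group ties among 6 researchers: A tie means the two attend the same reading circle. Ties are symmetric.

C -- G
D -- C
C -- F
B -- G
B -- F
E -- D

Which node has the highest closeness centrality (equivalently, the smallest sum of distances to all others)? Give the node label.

Farness (sum of distances to all others) for each node — B:11, C:7, D:9, E:13, F:9, G:9.
The smallest farness is 7, for C, so C has the highest closeness.

C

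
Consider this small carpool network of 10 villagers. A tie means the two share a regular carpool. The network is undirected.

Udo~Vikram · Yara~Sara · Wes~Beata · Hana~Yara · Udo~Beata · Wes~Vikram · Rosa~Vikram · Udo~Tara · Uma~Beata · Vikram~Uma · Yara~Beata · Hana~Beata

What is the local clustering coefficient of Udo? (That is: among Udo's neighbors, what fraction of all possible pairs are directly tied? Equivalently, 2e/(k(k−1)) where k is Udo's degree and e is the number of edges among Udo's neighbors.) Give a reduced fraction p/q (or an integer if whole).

0

Udo's neighbors: Beata, Tara, and Vikram (k = 3).
Possible neighbor pairs: C(3,2) = 3. Edges among them: none → e = 0.
Clustering(Udo) = 0/3 = 0.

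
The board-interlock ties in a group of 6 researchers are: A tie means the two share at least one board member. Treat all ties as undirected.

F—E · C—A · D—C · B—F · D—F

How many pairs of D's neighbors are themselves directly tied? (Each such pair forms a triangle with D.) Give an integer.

0

D's neighbors are C and F, but none of them are tied to each other, so no triangle contains D.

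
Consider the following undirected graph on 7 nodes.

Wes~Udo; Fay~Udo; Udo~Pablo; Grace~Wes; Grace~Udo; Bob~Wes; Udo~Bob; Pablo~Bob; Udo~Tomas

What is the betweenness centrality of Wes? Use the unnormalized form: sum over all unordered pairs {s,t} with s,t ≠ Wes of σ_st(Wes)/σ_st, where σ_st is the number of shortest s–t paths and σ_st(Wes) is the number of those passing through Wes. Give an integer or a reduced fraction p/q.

Pairs whose geodesics pass through Wes — Grace–Bob: 1/2.
All other pairs contribute 0.
Summing the contributions gives betweenness(Wes) = 1/2.

1/2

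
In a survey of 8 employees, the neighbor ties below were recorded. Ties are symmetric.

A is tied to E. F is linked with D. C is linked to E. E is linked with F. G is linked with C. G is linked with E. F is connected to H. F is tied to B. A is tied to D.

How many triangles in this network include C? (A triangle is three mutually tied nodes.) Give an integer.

1

C's neighbors: E and G.
Neighbor pairs that are themselves tied: C–E–G. Each forms one triangle with C, for 1 in total.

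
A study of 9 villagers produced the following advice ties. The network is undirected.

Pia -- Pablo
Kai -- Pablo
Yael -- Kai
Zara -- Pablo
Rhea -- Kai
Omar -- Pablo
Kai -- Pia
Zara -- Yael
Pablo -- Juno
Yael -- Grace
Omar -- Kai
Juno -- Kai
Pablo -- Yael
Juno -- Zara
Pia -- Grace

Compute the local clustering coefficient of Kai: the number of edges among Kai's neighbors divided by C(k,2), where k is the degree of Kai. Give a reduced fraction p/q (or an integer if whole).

4/15

Kai's neighbors: Juno, Omar, Pablo, Pia, Rhea, and Yael (k = 6).
Possible neighbor pairs: C(6,2) = 15. Edges among them: Juno–Pablo, Omar–Pablo, Pablo–Pia, Pablo–Yael → e = 4.
Clustering(Kai) = 4/15.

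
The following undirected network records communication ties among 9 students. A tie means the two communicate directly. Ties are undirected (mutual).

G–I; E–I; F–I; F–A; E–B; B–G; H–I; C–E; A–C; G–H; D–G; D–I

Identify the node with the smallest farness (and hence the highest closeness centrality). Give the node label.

Farness (sum of distances to all others) for each node — A:18, B:16, C:17, D:16, E:13, F:15, G:14, H:16, I:11.
The smallest farness is 11, for I, so I has the highest closeness.

I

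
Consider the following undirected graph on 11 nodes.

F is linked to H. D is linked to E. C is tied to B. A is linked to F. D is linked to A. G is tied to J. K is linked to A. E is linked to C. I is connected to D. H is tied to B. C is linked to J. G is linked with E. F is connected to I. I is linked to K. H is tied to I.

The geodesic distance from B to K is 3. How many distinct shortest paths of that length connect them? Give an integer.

1

The shortest distance is 3, and the only length-3 path is B–H–I–K. So there is exactly 1 shortest path.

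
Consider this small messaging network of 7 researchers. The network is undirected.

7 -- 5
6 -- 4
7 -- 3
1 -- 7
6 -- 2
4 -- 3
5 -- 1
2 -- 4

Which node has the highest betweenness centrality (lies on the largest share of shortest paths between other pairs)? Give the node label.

Unnormalized betweenness of each node: 1:0, 2:0, 3:9, 4:8, 5:0, 6:0, 7:8.
3 has the largest value, 9, making it the main broker — the node through which the most shortest paths run.

3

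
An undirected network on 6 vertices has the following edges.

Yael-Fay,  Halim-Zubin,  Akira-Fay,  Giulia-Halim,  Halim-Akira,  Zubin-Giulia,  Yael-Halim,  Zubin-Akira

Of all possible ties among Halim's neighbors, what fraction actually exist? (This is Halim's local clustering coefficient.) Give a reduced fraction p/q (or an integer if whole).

1/3

Halim's neighbors: Akira, Giulia, Yael, and Zubin (k = 4).
Possible neighbor pairs: C(4,2) = 6. Edges among them: Akira–Zubin, Giulia–Zubin → e = 2.
Clustering(Halim) = 2/6 = 1/3.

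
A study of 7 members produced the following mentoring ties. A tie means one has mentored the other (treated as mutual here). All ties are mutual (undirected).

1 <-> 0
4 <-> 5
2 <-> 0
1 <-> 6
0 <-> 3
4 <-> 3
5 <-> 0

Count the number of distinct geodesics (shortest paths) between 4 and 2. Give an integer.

2

The shortest distance is 3. The length-3 paths are: 4–3–0–2; 4–5–0–2.
That gives 2 distinct shortest paths.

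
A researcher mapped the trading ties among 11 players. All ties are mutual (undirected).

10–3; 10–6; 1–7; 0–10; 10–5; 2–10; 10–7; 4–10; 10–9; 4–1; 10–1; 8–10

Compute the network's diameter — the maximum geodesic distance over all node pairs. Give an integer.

Eccentricity of each node (its greatest distance to any other): 0:2, 1:2, 2:2, 3:2, 4:2, 5:2, 6:2, 7:2, 8:2, 9:2, 10:1.
The maximum eccentricity is 2, realized for instance by the pair 0–6 via 0 – 10 – 6. So the diameter is 2.

2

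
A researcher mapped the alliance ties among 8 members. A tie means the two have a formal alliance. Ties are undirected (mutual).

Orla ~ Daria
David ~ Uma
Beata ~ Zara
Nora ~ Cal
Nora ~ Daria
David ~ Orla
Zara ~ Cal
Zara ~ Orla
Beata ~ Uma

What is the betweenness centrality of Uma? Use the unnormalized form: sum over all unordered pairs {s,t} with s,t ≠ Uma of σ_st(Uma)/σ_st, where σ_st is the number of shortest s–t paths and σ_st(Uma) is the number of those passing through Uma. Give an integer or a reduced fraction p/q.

Pairs whose geodesics pass through Uma — David–Beata: 1.
All other pairs contribute 0.
Summing the contributions gives betweenness(Uma) = 1.

1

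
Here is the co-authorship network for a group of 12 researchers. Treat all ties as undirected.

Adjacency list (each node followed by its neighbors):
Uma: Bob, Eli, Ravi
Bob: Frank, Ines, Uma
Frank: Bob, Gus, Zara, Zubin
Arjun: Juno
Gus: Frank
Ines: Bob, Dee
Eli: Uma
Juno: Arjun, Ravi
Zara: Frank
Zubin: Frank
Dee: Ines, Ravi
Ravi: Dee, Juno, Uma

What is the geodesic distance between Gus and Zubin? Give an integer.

One shortest route is Gus – Frank – Zubin, which uses 2 edges, and Gus and Zubin are not directly tied, so nothing shorter exists. So d(Gus,Zubin) = 2.

2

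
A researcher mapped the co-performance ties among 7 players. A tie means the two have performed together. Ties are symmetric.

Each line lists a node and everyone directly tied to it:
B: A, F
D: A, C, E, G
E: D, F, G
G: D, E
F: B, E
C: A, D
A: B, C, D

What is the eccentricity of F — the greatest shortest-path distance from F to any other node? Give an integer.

Distances from F: A:2, B:1, C:3, D:2, E:1, G:2.
The largest is 3 (to C), so the eccentricity of F is 3.

3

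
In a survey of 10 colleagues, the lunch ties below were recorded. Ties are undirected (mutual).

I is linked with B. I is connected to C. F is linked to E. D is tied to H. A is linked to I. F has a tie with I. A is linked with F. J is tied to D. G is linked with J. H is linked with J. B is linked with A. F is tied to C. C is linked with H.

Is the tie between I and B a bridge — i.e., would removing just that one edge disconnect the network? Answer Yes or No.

No

Even without that edge, I still reaches B via I – A – B, so the network stays connected. Not a bridge.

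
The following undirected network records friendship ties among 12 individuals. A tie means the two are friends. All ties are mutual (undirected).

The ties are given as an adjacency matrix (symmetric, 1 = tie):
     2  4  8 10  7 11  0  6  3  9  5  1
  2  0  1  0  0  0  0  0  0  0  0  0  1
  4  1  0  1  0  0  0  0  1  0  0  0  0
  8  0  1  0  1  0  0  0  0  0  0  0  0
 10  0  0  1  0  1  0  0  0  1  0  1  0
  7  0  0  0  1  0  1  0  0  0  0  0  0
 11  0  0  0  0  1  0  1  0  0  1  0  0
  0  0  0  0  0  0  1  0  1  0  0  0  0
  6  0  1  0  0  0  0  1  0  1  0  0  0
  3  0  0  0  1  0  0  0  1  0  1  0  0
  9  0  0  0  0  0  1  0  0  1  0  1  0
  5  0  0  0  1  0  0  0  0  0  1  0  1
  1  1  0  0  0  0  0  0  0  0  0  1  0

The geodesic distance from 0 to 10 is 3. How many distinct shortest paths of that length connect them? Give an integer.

2

The shortest distance is 3. The length-3 paths are: 0–6–3–10; 0–11–7–10.
That gives 2 distinct shortest paths.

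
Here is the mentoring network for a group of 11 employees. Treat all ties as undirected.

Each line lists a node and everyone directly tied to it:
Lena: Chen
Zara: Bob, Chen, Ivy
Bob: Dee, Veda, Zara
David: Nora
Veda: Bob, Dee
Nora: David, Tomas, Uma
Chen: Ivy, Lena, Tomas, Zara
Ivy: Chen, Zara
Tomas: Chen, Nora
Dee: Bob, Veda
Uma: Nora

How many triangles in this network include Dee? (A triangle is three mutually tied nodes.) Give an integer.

Dee's neighbors: Bob and Veda.
Neighbor pairs that are themselves tied: Dee–Bob–Veda. Each forms one triangle with Dee, for 1 in total.

1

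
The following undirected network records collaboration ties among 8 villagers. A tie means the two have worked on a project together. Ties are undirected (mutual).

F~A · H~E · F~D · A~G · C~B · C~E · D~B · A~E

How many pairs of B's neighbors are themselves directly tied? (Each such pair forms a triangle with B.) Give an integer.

0

B's neighbors are C and D, but none of them are tied to each other, so no triangle contains B.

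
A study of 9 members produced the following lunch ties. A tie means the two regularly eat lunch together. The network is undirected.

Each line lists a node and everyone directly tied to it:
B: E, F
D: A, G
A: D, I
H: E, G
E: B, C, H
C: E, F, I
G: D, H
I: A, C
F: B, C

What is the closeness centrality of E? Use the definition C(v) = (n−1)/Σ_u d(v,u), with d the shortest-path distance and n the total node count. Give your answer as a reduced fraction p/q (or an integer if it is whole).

8/15

Distances from E: A:3, B:1, C:1, D:3, F:2, G:2, H:1, I:2. Sum = 15.
n = 9, so closeness = 8/15.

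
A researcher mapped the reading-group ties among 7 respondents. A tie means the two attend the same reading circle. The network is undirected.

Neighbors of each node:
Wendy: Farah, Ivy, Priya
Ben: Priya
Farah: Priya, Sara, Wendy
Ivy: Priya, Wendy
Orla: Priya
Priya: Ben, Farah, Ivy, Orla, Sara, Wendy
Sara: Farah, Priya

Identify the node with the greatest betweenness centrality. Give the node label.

Priya

Unnormalized betweenness of each node: Ben:0, Farah:1/2, Ivy:0, Orla:0, Priya:11, Sara:0, Wendy:1/2.
Priya has the largest value, 11, making it the main broker — the node through which the most shortest paths run.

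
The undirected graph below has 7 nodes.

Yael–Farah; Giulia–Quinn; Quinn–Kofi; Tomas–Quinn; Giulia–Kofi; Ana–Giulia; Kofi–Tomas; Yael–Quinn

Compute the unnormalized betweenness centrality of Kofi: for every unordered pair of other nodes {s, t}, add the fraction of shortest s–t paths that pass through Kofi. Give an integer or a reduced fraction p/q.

1

Pairs whose geodesics pass through Kofi — Tomas–Giulia: 1/2; Tomas–Ana: 1/2.
All other pairs contribute 0.
Summing the contributions gives betweenness(Kofi) = 1.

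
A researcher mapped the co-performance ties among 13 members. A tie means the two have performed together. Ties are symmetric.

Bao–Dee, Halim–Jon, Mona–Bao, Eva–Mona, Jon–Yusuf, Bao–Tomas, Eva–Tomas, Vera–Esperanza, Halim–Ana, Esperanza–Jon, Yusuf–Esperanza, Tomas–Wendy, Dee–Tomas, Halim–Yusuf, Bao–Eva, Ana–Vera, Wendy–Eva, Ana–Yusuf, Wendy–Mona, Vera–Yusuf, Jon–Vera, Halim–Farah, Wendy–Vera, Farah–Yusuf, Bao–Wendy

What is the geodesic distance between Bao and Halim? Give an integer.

One shortest route is Bao – Wendy – Vera – Jon – Halim, which uses 4 edges, and at distance 3 from Bao we only reach {Ana, Esperanza, Jon, Yusuf}, which does not include Halim. So d(Bao,Halim) = 4.

4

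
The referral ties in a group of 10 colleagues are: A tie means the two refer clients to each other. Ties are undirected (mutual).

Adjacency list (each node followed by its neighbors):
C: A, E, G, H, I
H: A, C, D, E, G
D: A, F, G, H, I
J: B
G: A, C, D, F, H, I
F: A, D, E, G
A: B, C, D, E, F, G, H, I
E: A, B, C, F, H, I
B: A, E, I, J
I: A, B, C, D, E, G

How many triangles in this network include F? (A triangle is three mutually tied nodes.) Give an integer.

4

F's neighbors: A, D, E, and G.
Neighbor pairs that are themselves tied: F–A–D; F–A–E; F–A–G; F–D–G. Each forms one triangle with F, for 4 in total.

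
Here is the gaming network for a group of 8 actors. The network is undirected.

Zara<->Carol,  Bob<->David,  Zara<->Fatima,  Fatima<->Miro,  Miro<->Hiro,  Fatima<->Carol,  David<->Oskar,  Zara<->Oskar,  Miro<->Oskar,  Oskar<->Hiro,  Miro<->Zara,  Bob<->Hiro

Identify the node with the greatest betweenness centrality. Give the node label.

Oskar

Unnormalized betweenness of each node: Bob:1/2, Carol:0, David:13/12, Fatima:13/12, Hiro:47/12, Miro:5, Oskar:13/2, Zara:59/12.
Oskar has the largest value, 13/2, making it the main broker — the node through which the most shortest paths run.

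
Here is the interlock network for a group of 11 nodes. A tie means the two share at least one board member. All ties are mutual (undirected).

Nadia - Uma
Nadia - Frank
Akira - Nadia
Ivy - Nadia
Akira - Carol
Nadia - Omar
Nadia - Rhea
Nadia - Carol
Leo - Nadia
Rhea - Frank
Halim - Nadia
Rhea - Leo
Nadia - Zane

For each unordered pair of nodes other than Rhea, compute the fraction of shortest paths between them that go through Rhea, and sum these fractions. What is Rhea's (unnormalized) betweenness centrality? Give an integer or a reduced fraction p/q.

Pairs whose geodesics pass through Rhea — Frank–Leo: 1/2.
All other pairs contribute 0.
Summing the contributions gives betweenness(Rhea) = 1/2.

1/2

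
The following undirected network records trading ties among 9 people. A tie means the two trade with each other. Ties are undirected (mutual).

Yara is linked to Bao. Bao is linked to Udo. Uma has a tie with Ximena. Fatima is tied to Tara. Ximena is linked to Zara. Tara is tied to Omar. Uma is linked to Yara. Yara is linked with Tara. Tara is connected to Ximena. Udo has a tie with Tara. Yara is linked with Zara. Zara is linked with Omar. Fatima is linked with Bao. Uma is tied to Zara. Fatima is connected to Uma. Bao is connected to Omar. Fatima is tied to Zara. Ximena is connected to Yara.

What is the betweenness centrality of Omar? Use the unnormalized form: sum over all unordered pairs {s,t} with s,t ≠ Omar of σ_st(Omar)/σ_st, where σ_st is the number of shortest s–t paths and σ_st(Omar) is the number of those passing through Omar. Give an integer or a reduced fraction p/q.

47/42

Pairs whose geodesics pass through Omar — Bao–Zara: 1/3; Bao–Tara: 1/4; Zara–Udo: 2/7; Zara–Tara: 1/4.
All other pairs contribute 0.
Summing the contributions gives betweenness(Omar) = 47/42.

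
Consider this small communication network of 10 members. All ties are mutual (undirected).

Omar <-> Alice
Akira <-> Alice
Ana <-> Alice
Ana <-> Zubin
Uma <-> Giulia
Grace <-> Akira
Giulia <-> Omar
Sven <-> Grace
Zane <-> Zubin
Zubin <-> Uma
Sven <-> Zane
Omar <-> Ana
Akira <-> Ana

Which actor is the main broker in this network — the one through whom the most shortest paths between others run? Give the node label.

Unnormalized betweenness of each node: Akira:43/6, Alice:7/3, Ana:32/3, Giulia:3/2, Grace:11/3, Omar:9/2, Sven:5/2, Uma:3, Zane:29/6, Zubin:71/6.
Zubin has the largest value, 71/6, making it the main broker — the node through which the most shortest paths run.

Zubin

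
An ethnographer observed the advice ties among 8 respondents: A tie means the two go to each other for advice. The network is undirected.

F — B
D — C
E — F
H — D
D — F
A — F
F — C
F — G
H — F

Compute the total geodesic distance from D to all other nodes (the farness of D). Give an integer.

11

Distances from D: A:2, B:2, C:1, E:2, F:1, G:2, H:1.
Sum = 2 + 2 + 1 + 2 + 1 + 2 + 1 = 11.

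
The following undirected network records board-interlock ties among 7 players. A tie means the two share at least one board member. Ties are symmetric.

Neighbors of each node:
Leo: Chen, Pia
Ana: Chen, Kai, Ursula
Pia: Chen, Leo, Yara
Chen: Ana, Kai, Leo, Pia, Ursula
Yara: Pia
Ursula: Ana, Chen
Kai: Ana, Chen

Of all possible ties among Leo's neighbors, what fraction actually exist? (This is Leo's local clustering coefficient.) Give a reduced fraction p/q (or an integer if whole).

1

Leo's neighbors: Chen and Pia (k = 2).
Possible neighbor pairs: C(2,2) = 1. Edges among them: Chen–Pia → e = 1.
Clustering(Leo) = 1/1.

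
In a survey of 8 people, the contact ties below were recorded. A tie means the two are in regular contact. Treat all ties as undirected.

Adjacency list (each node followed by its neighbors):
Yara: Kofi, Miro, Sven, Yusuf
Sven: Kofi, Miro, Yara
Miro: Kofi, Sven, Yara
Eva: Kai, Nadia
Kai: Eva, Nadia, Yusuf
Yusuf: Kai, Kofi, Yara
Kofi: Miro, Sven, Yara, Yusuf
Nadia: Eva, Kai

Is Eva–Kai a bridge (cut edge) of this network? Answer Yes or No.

No

Even without that edge, Eva still reaches Kai via Eva – Nadia – Kai, so the network stays connected. Not a bridge.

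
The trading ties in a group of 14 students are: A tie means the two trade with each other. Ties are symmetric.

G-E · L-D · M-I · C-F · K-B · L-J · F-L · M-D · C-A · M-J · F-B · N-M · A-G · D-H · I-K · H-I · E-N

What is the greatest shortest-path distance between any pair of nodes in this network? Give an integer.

5

Eccentricity of each node (its greatest distance to any other): A:5, B:5, C:4, D:4, E:5, F:4, G:5, H:5, I:5, J:4, K:5, L:4, M:4, N:4.
The maximum eccentricity is 5, realized for instance by the pair E–B via E – G – A – C – F – B. So the diameter is 5.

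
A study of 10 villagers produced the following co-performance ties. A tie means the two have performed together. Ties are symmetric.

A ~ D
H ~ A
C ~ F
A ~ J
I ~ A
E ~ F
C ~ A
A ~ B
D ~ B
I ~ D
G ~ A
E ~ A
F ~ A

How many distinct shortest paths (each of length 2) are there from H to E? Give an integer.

The shortest distance is 2, and the only length-2 path is H–A–E. So there is exactly 1 shortest path.

1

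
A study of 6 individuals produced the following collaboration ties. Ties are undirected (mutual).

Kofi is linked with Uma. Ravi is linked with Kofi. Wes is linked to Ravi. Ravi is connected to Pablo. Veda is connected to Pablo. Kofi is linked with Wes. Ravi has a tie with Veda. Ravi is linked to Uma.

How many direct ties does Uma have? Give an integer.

2

Uma is directly tied to Kofi and Ravi. That is 2 neighbors, so the degree of Uma is 2.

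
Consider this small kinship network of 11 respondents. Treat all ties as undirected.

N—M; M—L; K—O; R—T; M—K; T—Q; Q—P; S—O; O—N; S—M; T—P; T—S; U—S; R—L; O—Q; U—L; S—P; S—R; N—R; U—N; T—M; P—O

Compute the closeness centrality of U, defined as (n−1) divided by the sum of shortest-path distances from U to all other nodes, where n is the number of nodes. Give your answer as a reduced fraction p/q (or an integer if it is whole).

10/19

Distances from U: K:3, L:1, M:2, N:1, O:2, P:2, Q:3, R:2, S:1, T:2. Sum = 19.
n = 11, so closeness = 10/19.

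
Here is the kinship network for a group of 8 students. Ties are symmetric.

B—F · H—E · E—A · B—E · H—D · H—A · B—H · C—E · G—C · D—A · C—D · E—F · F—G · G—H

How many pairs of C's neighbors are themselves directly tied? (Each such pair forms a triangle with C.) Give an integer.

0

C's neighbors are D, E, and G, but none of them are tied to each other, so no triangle contains C.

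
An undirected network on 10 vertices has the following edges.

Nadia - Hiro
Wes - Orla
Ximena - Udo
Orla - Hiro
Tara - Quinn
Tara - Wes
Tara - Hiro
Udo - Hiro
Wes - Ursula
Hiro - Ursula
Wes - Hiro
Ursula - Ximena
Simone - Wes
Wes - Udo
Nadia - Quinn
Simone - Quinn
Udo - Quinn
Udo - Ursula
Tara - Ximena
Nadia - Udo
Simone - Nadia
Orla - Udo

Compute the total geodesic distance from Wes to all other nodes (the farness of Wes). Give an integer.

12

Distances from Wes: Hiro:1, Nadia:2, Orla:1, Quinn:2, Simone:1, Tara:1, Udo:1, Ursula:1, Ximena:2.
Sum = 1 + 2 + 1 + 2 + 1 + 1 + 1 + 1 + 2 = 12.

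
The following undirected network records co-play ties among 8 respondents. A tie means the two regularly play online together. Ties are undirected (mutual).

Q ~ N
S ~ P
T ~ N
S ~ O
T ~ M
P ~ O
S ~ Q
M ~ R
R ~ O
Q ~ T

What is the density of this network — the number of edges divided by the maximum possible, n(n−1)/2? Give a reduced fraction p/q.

5/14

There are 10 edges and 8 nodes, so the maximum possible is C(8,2) = 28.
Density = 10/28 = 5/14.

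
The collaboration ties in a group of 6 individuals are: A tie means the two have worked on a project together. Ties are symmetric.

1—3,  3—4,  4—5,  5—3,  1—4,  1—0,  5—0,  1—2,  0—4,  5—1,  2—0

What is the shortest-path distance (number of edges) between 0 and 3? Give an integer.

2

One shortest route is 0 – 1 – 3, which uses 2 edges, and 0 and 3 are not directly tied, so nothing shorter exists. So d(0,3) = 2.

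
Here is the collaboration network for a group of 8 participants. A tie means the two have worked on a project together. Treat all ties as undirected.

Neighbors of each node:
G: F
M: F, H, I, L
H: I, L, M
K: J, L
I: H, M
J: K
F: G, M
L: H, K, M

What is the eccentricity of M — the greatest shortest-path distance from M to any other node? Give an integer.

Distances from M: F:1, G:2, H:1, I:1, J:3, K:2, L:1.
The largest is 3 (to J), so the eccentricity of M is 3.

3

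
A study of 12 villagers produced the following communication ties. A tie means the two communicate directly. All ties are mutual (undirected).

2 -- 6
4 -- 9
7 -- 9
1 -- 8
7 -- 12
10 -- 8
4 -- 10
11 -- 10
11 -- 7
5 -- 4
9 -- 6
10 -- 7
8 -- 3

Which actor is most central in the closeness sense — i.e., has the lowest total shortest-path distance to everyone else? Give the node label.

Farness (sum of distances to all others) for each node — 1:37, 2:42, 3:37, 4:23, 5:33, 6:32, 7:22, 8:27, 9:24, 10:21, 11:26, 12:32.
The smallest farness is 21, for 10, so 10 has the highest closeness.

10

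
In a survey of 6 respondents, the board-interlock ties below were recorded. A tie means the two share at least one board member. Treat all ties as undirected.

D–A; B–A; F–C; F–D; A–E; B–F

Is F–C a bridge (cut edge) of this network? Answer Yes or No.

Without the F–C edge there is no alternate route between F and C, so the network disconnects. It is a bridge.

Yes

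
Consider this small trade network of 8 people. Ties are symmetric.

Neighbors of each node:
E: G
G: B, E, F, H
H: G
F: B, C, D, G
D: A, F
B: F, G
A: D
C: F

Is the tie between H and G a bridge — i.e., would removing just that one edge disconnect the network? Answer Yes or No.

Yes

Without the H–G edge there is no alternate route between H and G, so the network disconnects. It is a bridge.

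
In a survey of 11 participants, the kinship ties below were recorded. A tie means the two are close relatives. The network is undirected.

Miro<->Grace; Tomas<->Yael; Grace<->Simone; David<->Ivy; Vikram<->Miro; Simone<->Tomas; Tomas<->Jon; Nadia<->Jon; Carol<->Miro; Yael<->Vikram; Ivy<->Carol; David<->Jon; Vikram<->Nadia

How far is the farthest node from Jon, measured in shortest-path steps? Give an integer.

3

Distances from Jon: Carol:3, David:1, Grace:3, Ivy:2, Miro:3, Nadia:1, Simone:2, Tomas:1, Vikram:2, Yael:2.
The largest is 3 (to Carol, Miro, and Grace), so the eccentricity of Jon is 3.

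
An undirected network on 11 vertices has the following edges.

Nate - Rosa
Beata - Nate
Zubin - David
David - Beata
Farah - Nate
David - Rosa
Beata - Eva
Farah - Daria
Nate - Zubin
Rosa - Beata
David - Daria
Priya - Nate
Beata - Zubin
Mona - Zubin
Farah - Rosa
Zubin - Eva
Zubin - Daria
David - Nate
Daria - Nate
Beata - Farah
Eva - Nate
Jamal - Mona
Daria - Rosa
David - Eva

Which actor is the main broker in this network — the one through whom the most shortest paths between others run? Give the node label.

Zubin

Unnormalized betweenness of each node: Beata:17/6, Daria:2, David:97/60, Eva:0, Farah:1/5, Jamal:0, Mona:9, Nate:371/30, Priya:0, Rosa:9/20, Zubin:248/15.
Zubin has the largest value, 248/15, making it the main broker — the node through which the most shortest paths run.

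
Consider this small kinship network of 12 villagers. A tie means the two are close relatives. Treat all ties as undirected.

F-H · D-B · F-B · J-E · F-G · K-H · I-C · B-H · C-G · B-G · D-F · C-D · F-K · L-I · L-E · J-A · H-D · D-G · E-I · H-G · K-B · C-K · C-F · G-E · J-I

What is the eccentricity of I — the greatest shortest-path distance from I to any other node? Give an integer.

3

Distances from I: A:2, B:3, C:1, D:2, E:1, F:2, G:2, H:3, J:1, K:2, L:1.
The largest is 3 (to B and H), so the eccentricity of I is 3.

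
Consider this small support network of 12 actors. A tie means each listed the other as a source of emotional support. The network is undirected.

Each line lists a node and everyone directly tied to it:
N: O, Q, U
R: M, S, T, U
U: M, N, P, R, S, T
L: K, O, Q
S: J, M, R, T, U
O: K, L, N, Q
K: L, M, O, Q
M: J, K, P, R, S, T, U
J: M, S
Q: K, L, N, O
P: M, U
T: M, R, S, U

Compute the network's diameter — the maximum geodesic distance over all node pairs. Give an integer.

3

Eccentricity of each node (its greatest distance to any other): J:3, K:2, L:3, M:2, N:3, O:3, P:3, Q:3, R:3, S:3, T:3, U:3.
The maximum eccentricity is 3, realized for instance by the pair L–P via L – K – M – P. So the diameter is 3.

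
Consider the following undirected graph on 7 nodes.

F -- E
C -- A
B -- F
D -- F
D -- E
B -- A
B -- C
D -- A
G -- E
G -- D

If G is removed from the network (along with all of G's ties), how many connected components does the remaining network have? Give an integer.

1

G's neighbors (D and E) remain reachable from one another through other ties, so the rest of the network stays in one piece.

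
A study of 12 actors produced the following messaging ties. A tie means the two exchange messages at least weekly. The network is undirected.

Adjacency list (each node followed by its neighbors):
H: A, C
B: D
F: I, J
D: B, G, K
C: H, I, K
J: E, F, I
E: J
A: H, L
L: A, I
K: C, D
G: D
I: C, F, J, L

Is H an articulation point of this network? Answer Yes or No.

Even without H, every remaining node can still reach every other (the residual graph is connected), so H is not a cut vertex.

No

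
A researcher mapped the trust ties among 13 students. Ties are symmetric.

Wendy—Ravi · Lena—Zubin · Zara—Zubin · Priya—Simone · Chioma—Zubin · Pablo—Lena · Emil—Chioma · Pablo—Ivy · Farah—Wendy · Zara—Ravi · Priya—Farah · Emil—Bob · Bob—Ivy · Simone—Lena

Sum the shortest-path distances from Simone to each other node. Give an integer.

32

Distances from Simone: Bob:4, Chioma:3, Emil:4, Farah:2, Ivy:3, Lena:1, Pablo:2, Priya:1, Ravi:4, Wendy:3, Zara:3, Zubin:2.
Sum = 4 + 3 + 4 + 2 + 3 + 1 + 2 + 1 + 4 + 3 + 3 + 2 = 32.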